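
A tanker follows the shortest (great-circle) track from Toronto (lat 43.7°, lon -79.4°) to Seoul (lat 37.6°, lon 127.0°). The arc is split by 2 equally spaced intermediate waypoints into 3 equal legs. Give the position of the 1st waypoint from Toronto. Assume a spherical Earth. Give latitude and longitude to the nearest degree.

≈ lat 71°, lon -114°

From cos δ = sin φ₁ sin φ₂ + cos φ₁ cos φ₂ cos Δλ, the central angle is δ ≈ 1.662 rad (95.3°).
Interpolate at f = 1/3 with slerp weights a = sin((1−f)δ)/sin δ ≈ 0.899, b = sin(fδ)/sin δ ≈ 0.528.
p = a·p₁ + b·p₂ ≈ (-0.132, -0.304, 0.943); φ = arcsin(p_z) ≈ 70.62°, λ = atan2(p_y, p_x) ≈ -113.52°.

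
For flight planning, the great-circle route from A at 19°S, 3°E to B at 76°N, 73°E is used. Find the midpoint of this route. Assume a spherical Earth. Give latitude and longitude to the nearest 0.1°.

≈ 31.5°N, 15.5°E

Write both endpoints as unit vectors p₁, p₂ with components (cos φ cos λ, cos φ sin λ, sin φ).
The central angle between the endpoints is δ = arccos(p₁·p₂) ≈ 1.811 rad (103.7°).
Interpolate at f = 1/2 with slerp weights a = sin((1−f)δ)/sin δ ≈ 0.810, b = sin(fδ)/sin δ ≈ 0.810.
p = a·p₁ + b·p₂ ≈ (0.822, 0.227, 0.522); φ = arcsin(p_z) ≈ 31.48°, λ = atan2(p_y, p_x) ≈ 15.47°.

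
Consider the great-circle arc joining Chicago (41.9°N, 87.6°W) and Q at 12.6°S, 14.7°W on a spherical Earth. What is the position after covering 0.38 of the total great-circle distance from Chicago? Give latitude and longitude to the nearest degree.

≈ 25°N, 54°W

The haversine formula gives a central angle δ ≈ 1.503 rad (86.1°) between the endpoints.
Interpolate at f = 0.38 with slerp weights a = sin((1−f)δ)/sin δ ≈ 0.805, b = sin(fδ)/sin δ ≈ 0.542.
p = a·p₁ + b·p₂ ≈ (0.537, -0.732, 0.419); φ = arcsin(p_z) ≈ 24.78°, λ = atan2(p_y, p_x) ≈ -53.78°.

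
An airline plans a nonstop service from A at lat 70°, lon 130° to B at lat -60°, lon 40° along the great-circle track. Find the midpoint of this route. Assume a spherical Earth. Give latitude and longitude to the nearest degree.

From cos δ = sin φ₁ sin φ₂ + cos φ₁ cos φ₂ cos Δλ, the central angle is δ ≈ 2.521 rad (144.5°).
Interpolate at f = 1/2 with slerp weights a = sin((1−f)δ)/sin δ ≈ 1.639, b = sin(fδ)/sin δ ≈ 1.639.
p = a·p₁ + b·p₂ ≈ (0.267, 0.956, 0.121); φ = arcsin(p_z) ≈ 6.93°, λ = atan2(p_y, p_x) ≈ 74.37°.

≈ lat 7°, lon 74°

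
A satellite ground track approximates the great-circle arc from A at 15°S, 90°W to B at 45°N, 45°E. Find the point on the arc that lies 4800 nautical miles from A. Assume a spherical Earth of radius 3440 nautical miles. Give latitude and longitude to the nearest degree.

≈ 41°N, 28°W

Convert each endpoint to a unit vector on the sphere (x = cos φ cos λ, y = cos φ sin λ, z = sin φ).
The central angle between the endpoints is δ = arccos(p₁·p₂) ≈ 2.300 rad (131.8°). The total great-circle distance is δ·R ≈ 2.300 × 3440 ≈ 7911 nmi, so the target fraction is f = 4800/7911 ≈ 0.607.
Interpolate at f ≈ 0.607 with slerp weights a = sin((1−f)δ)/sin δ ≈ 1.054, b = sin(fδ)/sin δ ≈ 1.320.
p = a·p₁ + b·p₂ ≈ (0.660, -0.358, 0.661); φ = arcsin(p_z) ≈ 41.35°, λ = atan2(p_y, p_x) ≈ -28.46°.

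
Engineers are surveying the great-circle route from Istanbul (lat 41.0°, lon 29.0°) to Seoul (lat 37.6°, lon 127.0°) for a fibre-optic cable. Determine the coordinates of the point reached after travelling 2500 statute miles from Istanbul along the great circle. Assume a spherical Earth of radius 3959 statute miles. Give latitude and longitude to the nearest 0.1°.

Write both endpoints as unit vectors p₁, p₂ with components (cos φ cos λ, cos φ sin λ, sin φ).
The central angle between the endpoints is δ = arccos(p₁·p₂) ≈ 1.248 rad (71.5°). The total great-circle distance is δ·R ≈ 1.248 × 3959 ≈ 4941 mi, so the target fraction is f = 2500/4941 ≈ 0.506.
Interpolate at f ≈ 0.506 with slerp weights a = sin((1−f)δ)/sin δ ≈ 0.610, b = sin(fδ)/sin δ ≈ 0.622.
p = a·p₁ + b·p₂ ≈ (0.106, 0.617, 0.780); φ = arcsin(p_z) ≈ 51.25°, λ = atan2(p_y, p_x) ≈ 80.28°.

≈ lat 51.2°, lon 80.3°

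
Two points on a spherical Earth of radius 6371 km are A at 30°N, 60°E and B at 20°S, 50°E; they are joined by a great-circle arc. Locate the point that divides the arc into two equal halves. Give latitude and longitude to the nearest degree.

From cos δ = sin φ₁ sin φ₂ + cos φ₁ cos φ₂ cos Δλ, the central angle is δ ≈ 0.889 rad (50.9°).
Interpolate at f = 1/2 with slerp weights a = sin((1−f)δ)/sin δ ≈ 0.554, b = sin(fδ)/sin δ ≈ 0.554.
p = a·p₁ + b·p₂ ≈ (0.574, 0.814, 0.087); φ = arcsin(p_z) ≈ 5.02°, λ = atan2(p_y, p_x) ≈ 54.80°.

≈ 5°N, 55°E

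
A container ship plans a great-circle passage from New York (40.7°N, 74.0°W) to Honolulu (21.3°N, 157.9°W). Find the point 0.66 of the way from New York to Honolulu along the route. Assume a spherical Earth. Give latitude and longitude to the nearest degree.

≈ 34°N, 134°W

Convert each endpoint to a unit vector on the sphere (x = cos φ cos λ, y = cos φ sin λ, z = sin φ).
The central angle between the endpoints is δ = arccos(p₁·p₂) ≈ 1.254 rad (71.8°).
Interpolate at f = 0.66 with slerp weights a = sin((1−f)δ)/sin δ ≈ 0.435, b = sin(fδ)/sin δ ≈ 0.775.
p = a·p₁ + b·p₂ ≈ (-0.578, -0.589, 0.565); φ = arcsin(p_z) ≈ 34.42°, λ = atan2(p_y, p_x) ≈ -134.47°.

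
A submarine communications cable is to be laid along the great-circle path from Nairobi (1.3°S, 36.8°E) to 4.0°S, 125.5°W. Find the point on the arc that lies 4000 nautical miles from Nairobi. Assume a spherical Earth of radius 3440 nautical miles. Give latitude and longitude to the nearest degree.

Write both endpoints as unit vectors p₁, p₂ with components (cos φ cos λ, cos φ sin λ, sin φ).
The central angle between the endpoints is δ = arccos(p₁·p₂) ≈ 2.819 rad (161.5°). The total great-circle distance is δ·R ≈ 2.819 × 3440 ≈ 9698 nmi, so the target fraction is f = 4000/9698 ≈ 0.412.
Interpolate at f ≈ 0.412 with slerp weights a = sin((1−f)δ)/sin δ ≈ 3.146, b = sin(fδ)/sin δ ≈ 2.898.
p = a·p₁ + b·p₂ ≈ (0.839, -0.470, -0.274); φ = arcsin(p_z) ≈ -15.87°, λ = atan2(p_y, p_x) ≈ -29.24°.

≈ 16°S, 29°W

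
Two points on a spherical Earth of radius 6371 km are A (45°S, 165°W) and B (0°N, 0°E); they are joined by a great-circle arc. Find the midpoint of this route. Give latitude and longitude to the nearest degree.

Convert each endpoint to a unit vector on the sphere (x = cos φ cos λ, y = cos φ sin λ, z = sin φ).
The central angle between the endpoints is δ = arccos(p₁·p₂) ≈ 2.323 rad (133.1°).
Interpolate at f = 1/2 with slerp weights a = sin((1−f)δ)/sin δ ≈ 1.256, b = sin(fδ)/sin δ ≈ 1.256.
p = a·p₁ + b·p₂ ≈ (0.398, -0.230, -0.888); φ = arcsin(p_z) ≈ -62.63°, λ = atan2(p_y, p_x) ≈ -30.00°.

≈ (63°S, 30°W)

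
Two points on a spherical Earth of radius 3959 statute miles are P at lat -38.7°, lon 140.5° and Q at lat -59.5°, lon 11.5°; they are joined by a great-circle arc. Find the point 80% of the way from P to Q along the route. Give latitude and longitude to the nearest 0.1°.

≈ lat -68.9°, lon 37.9°

Convert each endpoint to a unit vector on the sphere (x = cos φ cos λ, y = cos φ sin λ, z = sin φ).
The central angle between the endpoints is δ = arccos(p₁·p₂) ≈ 1.277 rad (73.2°).
Interpolate at f = 0.80 with slerp weights a = sin((1−f)δ)/sin δ ≈ 0.264, b = sin(fδ)/sin δ ≈ 0.891.
p = a·p₁ + b·p₂ ≈ (0.284, 0.221, -0.933); φ = arcsin(p_z) ≈ -68.89°, λ = atan2(p_y, p_x) ≈ 37.89°.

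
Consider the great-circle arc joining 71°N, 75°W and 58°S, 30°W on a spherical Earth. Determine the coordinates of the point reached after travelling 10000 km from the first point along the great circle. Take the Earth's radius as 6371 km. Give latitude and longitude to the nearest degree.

≈ 16°S, 43°W

Write both endpoints as unit vectors p₁, p₂ with components (cos φ cos λ, cos φ sin λ, sin φ).
The central angle between the endpoints is δ = arccos(p₁·p₂) ≈ 2.318 rad (132.8°). The total great-circle distance is δ·R ≈ 2.318 × 6371 ≈ 14770 km, so the target fraction is f = 10000/14770 ≈ 0.677.
Interpolate at f ≈ 0.677 with slerp weights a = sin((1−f)δ)/sin δ ≈ 0.928, b = sin(fδ)/sin δ ≈ 1.364.
p = a·p₁ + b·p₂ ≈ (0.704, -0.653, -0.279); φ = arcsin(p_z) ≈ -16.19°, λ = atan2(p_y, p_x) ≈ -42.86°.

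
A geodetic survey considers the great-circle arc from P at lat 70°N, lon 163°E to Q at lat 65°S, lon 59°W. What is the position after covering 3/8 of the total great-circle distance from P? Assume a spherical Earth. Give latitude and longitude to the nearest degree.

≈ lat 26°N, lon 120°W

The haversine formula gives a central angle δ ≈ 2.854 rad (163.6°) between the endpoints.
Interpolate at f = 3/8 with slerp weights a = sin((1−f)δ)/sin δ ≈ 3.451, b = sin(fδ)/sin δ ≈ 3.098.
p = a·p₁ + b·p₂ ≈ (-0.454, -0.777, 0.435); φ = arcsin(p_z) ≈ 25.79°, λ = atan2(p_y, p_x) ≈ -120.31°.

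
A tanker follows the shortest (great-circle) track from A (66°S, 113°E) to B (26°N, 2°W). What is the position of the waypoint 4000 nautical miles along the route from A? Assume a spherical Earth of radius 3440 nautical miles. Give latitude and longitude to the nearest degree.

≈ (26°S, 22°E)

Write both endpoints as unit vectors p₁, p₂ with components (cos φ cos λ, cos φ sin λ, sin φ).
The central angle between the endpoints is δ = arccos(p₁·p₂) ≈ 2.159 rad (123.7°). The total great-circle distance is δ·R ≈ 2.159 × 3440 ≈ 7427 nmi, so the target fraction is f = 4000/7427 ≈ 0.539.
Interpolate at f ≈ 0.539 with slerp weights a = sin((1−f)δ)/sin δ ≈ 1.009, b = sin(fδ)/sin δ ≈ 1.103.
p = a·p₁ + b·p₂ ≈ (0.831, 0.343, -0.438); φ = arcsin(p_z) ≈ -25.99°, λ = atan2(p_y, p_x) ≈ 22.45°.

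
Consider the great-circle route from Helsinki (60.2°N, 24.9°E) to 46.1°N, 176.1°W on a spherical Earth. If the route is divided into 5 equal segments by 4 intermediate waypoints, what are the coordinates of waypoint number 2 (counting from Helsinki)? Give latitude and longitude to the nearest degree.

Convert each endpoint to a unit vector on the sphere (x = cos φ cos λ, y = cos φ sin λ, z = sin φ).
The central angle between the endpoints is δ = arccos(p₁·p₂) ≈ 1.262 rad (72.3°).
Interpolate at f = 2/5 with slerp weights a = sin((1−f)δ)/sin δ ≈ 0.721, b = sin(fδ)/sin δ ≈ 0.508.
p = a·p₁ + b·p₂ ≈ (-0.026, 0.127, 0.992); φ = arcsin(p_z) ≈ 82.55°, λ = atan2(p_y, p_x) ≈ 101.66°.

≈ 83°N, 102°E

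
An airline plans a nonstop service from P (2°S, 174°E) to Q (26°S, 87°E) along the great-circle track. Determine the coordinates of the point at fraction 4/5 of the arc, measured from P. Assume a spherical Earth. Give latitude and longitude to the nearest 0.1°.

≈ (24.9°S, 106.1°E)

The haversine formula gives a central angle δ ≈ 1.508 rad (86.4°) between the endpoints.
Interpolate at f = 4/5 with slerp weights a = sin((1−f)δ)/sin δ ≈ 0.298, b = sin(fδ)/sin δ ≈ 0.936.
p = a·p₁ + b·p₂ ≈ (-0.252, 0.871, -0.421); φ = arcsin(p_z) ≈ -24.89°, λ = atan2(p_y, p_x) ≈ 106.12°.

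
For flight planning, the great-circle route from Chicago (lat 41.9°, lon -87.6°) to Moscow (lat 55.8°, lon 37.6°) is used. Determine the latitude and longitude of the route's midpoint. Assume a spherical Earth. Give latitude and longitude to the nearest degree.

The haversine formula gives a central angle δ ≈ 1.254 rad (71.9°) between the endpoints.
Interpolate at f = 1/2 with slerp weights a = sin((1−f)δ)/sin δ ≈ 0.618, b = sin(fδ)/sin δ ≈ 0.618.
p = a·p₁ + b·p₂ ≈ (0.294, -0.247, 0.923); φ = arcsin(p_z) ≈ 67.39°, λ = atan2(p_y, p_x) ≈ -40.06°.

≈ lat 67°, lon -40°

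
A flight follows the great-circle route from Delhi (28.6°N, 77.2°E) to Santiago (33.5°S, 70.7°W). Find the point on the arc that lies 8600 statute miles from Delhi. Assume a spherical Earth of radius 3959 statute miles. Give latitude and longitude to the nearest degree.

Convert each endpoint to a unit vector on the sphere (x = cos φ cos λ, y = cos φ sin λ, z = sin φ).
The central angle between the endpoints is δ = arccos(p₁·p₂) ≈ 2.656 rad (152.2°). The total great-circle distance is δ·R ≈ 2.656 × 3959 ≈ 10515 mi, so the target fraction is f = 8600/10515 ≈ 0.818.
Interpolate at f ≈ 0.818 with slerp weights a = sin((1−f)δ)/sin δ ≈ 0.997, b = sin(fδ)/sin δ ≈ 1.767.
p = a·p₁ + b·p₂ ≈ (0.681, -0.537, -0.498); φ = arcsin(p_z) ≈ -29.87°, λ = atan2(p_y, p_x) ≈ -38.27°.

≈ 30°S, 38°W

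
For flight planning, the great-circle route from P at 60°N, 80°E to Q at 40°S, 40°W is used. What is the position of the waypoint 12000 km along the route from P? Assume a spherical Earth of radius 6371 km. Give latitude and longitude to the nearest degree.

≈ 15°S, 20°W

The haversine formula gives a central angle δ ≈ 2.416 rad (138.4°) between the endpoints. The total great-circle distance is δ·R ≈ 2.416 × 6371 ≈ 15393 km, so the target fraction is f = 12000/15393 ≈ 0.780.
Interpolate at f ≈ 0.780 with slerp weights a = sin((1−f)δ)/sin δ ≈ 0.765, b = sin(fδ)/sin δ ≈ 1.434.
p = a·p₁ + b·p₂ ≈ (0.908, -0.329, -0.259); φ = arcsin(p_z) ≈ -15.01°, λ = atan2(p_y, p_x) ≈ -19.93°.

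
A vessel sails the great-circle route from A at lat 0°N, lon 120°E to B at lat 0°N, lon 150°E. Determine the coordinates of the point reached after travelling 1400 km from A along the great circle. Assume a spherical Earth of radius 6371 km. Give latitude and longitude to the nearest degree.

The haversine formula gives a central angle δ ≈ 0.524 rad (30.0°) between the endpoints. The total great-circle distance is δ·R ≈ 0.524 × 6371 ≈ 3336 km, so the target fraction is f = 1400/3336 ≈ 0.420.
Interpolate at f ≈ 0.420 with slerp weights a = sin((1−f)δ)/sin δ ≈ 0.598, b = sin(fδ)/sin δ ≈ 0.436.
p = a·p₁ + b·p₂ ≈ (-0.677, 0.736, 0.000); φ = arcsin(p_z) ≈ 0.00°, λ = atan2(p_y, p_x) ≈ 132.59°.

≈ lat 0°N, lon 133°E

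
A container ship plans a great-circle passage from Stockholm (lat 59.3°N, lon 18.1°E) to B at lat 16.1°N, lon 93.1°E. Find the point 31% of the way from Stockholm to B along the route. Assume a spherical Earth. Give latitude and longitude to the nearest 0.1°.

Convert each endpoint to a unit vector on the sphere (x = cos φ cos λ, y = cos φ sin λ, z = sin φ).
The central angle between the endpoints is δ = arccos(p₁·p₂) ≈ 1.197 rad (68.6°).
Interpolate at f = 0.31 with slerp weights a = sin((1−f)δ)/sin δ ≈ 0.790, b = sin(fδ)/sin δ ≈ 0.389.
p = a·p₁ + b·p₂ ≈ (0.363, 0.499, 0.787); φ = arcsin(p_z) ≈ 51.91°, λ = atan2(p_y, p_x) ≈ 53.96°.

≈ lat 51.9°N, lon 54.0°E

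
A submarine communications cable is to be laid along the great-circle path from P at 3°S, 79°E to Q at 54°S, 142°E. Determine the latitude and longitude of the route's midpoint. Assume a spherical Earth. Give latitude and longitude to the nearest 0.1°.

Convert each endpoint to a unit vector on the sphere (x = cos φ cos λ, y = cos φ sin λ, z = sin φ).
The central angle between the endpoints is δ = arccos(p₁·p₂) ≈ 1.257 rad (72.0°).
Interpolate at f = 1/2 with slerp weights a = sin((1−f)δ)/sin δ ≈ 0.618, b = sin(fδ)/sin δ ≈ 0.618.
p = a·p₁ + b·p₂ ≈ (-0.169, 0.830, -0.532); φ = arcsin(p_z) ≈ -32.17°, λ = atan2(p_y, p_x) ≈ 101.48°.

≈ 32.2°S, 101.5°E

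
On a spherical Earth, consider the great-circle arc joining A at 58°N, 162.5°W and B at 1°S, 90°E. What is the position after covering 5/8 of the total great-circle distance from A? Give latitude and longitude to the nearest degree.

≈ 31°N, 111°E

Convert each endpoint to a unit vector on the sphere (x = cos φ cos λ, y = cos φ sin λ, z = sin φ).
The central angle between the endpoints is δ = arccos(p₁·p₂) ≈ 1.746 rad (100.0°).
Interpolate at f = 5/8 with slerp weights a = sin((1−f)δ)/sin δ ≈ 0.618, b = sin(fδ)/sin δ ≈ 0.901.
p = a·p₁ + b·p₂ ≈ (-0.313, 0.802, 0.509); φ = arcsin(p_z) ≈ 30.58°, λ = atan2(p_y, p_x) ≈ 111.28°.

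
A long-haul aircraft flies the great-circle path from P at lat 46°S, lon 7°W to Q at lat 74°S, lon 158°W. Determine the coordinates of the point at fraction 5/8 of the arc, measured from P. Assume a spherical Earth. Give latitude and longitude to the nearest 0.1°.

From cos δ = sin φ₁ sin φ₂ + cos φ₁ cos φ₂ cos Δλ, the central angle is δ ≈ 1.019 rad (58.4°).
Interpolate at f = 5/8 with slerp weights a = sin((1−f)δ)/sin δ ≈ 0.438, b = sin(fδ)/sin δ ≈ 0.698.
p = a·p₁ + b·p₂ ≈ (0.123, -0.109, -0.986); φ = arcsin(p_z) ≈ -80.51°, λ = atan2(p_y, p_x) ≈ -41.49°.

≈ lat 80.5°S, lon 41.5°W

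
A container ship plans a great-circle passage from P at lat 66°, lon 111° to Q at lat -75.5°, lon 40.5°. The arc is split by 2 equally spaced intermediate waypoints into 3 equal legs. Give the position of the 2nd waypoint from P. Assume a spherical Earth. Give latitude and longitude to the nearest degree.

≈ lat -30°, lon 80°

From cos δ = sin φ₁ sin φ₂ + cos φ₁ cos φ₂ cos Δλ, the central angle is δ ≈ 2.588 rad (148.3°).
Interpolate at f = 2/3 with slerp weights a = sin((1−f)δ)/sin δ ≈ 1.444, b = sin(fδ)/sin δ ≈ 1.878.
p = a·p₁ + b·p₂ ≈ (0.147, 0.854, -0.500); φ = arcsin(p_z) ≈ -29.97°, λ = atan2(p_y, p_x) ≈ 80.22°.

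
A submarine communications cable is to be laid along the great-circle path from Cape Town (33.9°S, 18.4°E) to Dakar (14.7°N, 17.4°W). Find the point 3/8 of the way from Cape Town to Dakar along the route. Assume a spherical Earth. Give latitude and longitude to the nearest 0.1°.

≈ (16.2°S, 3.4°E)

Write both endpoints as unit vectors p₁, p₂ with components (cos φ cos λ, cos φ sin λ, sin φ).
The central angle between the endpoints is δ = arccos(p₁·p₂) ≈ 1.036 rad (59.4°).
Interpolate at f = 3/8 with slerp weights a = sin((1−f)δ)/sin δ ≈ 0.701, b = sin(fδ)/sin δ ≈ 0.440.
p = a·p₁ + b·p₂ ≈ (0.959, 0.056, -0.279); φ = arcsin(p_z) ≈ -16.22°, λ = atan2(p_y, p_x) ≈ 3.36°.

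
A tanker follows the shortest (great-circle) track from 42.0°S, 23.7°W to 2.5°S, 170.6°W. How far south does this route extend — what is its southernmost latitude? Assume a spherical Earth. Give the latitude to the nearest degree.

The great circle lies in the plane with unit normal n̂ = (p₁ × p₂)/|p₁ × p₂|.
Here n̂_z ≈ -0.503; the vertex latitude is φ_max = arccos|n̂_z| ≈ 59.8°.
Check via Clairaut: cos φ_max = |cos φ₁| · sin C = cos(42.0°)·sin(137.4°) ≈ 0.503, again giving ≈ 59.8°.

≈ 60°S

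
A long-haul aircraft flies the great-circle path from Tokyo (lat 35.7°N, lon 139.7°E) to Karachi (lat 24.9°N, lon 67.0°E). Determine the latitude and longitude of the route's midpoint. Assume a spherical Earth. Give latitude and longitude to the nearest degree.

≈ lat 36°N, lon 101°E

Write both endpoints as unit vectors p₁, p₂ with components (cos φ cos λ, cos φ sin λ, sin φ).
The central angle between the endpoints is δ = arccos(p₁·p₂) ≈ 1.087 rad (62.3°).
Interpolate at f = 1/2 with slerp weights a = sin((1−f)δ)/sin δ ≈ 0.584, b = sin(fδ)/sin δ ≈ 0.584.
p = a·p₁ + b·p₂ ≈ (-0.155, 0.795, 0.587); φ = arcsin(p_z) ≈ 35.94°, λ = atan2(p_y, p_x) ≈ 101.02°.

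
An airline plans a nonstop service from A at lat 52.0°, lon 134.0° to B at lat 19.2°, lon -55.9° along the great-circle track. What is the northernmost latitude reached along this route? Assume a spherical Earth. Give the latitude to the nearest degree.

≈ 84°

The great circle lies in the plane with unit normal n̂ = (p₁ × p₂)/|p₁ × p₂|.
Here n̂_z ≈ +0.105; the vertex latitude is φ_max = arccos|n̂_z| ≈ 84.0°.
Check via Clairaut: cos φ_max = |cos φ₁| · sin C = cos(52.0°)·sin(9.8°) ≈ 0.105, again giving ≈ 84.0°.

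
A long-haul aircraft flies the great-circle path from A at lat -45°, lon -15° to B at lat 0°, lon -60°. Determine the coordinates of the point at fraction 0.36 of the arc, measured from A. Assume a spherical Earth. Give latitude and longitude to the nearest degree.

Write both endpoints as unit vectors p₁, p₂ with components (cos φ cos λ, cos φ sin λ, sin φ).
The central angle between the endpoints is δ = arccos(p₁·p₂) ≈ 1.047 rad (60.0°).
Interpolate at f = 0.36 with slerp weights a = sin((1−f)δ)/sin δ ≈ 0.717, b = sin(fδ)/sin δ ≈ 0.425.
p = a·p₁ + b·p₂ ≈ (0.702, -0.499, -0.507); φ = arcsin(p_z) ≈ -30.48°, λ = atan2(p_y, p_x) ≈ -35.41°.

≈ lat -30°, lon -35°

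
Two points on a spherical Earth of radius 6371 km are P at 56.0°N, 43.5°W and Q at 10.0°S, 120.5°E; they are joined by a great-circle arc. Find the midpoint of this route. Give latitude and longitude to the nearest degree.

Convert each endpoint to a unit vector on the sphere (x = cos φ cos λ, y = cos φ sin λ, z = sin φ).
The central angle between the endpoints is δ = arccos(p₁·p₂) ≈ 2.309 rad (132.3°).
Interpolate at f = 1/2 with slerp weights a = sin((1−f)δ)/sin δ ≈ 1.237, b = sin(fδ)/sin δ ≈ 1.237.
p = a·p₁ + b·p₂ ≈ (-0.117, 0.574, 0.811); φ = arcsin(p_z) ≈ 54.18°, λ = atan2(p_y, p_x) ≈ 101.49°.

≈ 54°N, 101°E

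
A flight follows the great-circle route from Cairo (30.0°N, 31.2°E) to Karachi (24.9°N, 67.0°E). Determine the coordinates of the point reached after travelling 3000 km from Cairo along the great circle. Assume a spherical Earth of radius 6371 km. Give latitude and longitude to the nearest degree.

Convert each endpoint to a unit vector on the sphere (x = cos φ cos λ, y = cos φ sin λ, z = sin φ).
The central angle between the endpoints is δ = arccos(p₁·p₂) ≈ 0.559 rad (32.0°). The total great-circle distance is δ·R ≈ 0.559 × 6371 ≈ 3563 km, so the target fraction is f = 3000/3563 ≈ 0.842.
Interpolate at f ≈ 0.842 with slerp weights a = sin((1−f)δ)/sin δ ≈ 0.166, b = sin(fδ)/sin δ ≈ 0.855.
p = a·p₁ + b·p₂ ≈ (0.426, 0.789, 0.443); φ = arcsin(p_z) ≈ 26.31°, λ = atan2(p_y, p_x) ≈ 61.60°.

≈ (26°N, 62°E)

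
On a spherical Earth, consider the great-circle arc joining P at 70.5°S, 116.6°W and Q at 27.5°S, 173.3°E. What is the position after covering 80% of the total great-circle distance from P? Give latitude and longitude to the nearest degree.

≈ 38°S, 179°E

Write both endpoints as unit vectors p₁, p₂ with components (cos φ cos λ, cos φ sin λ, sin φ).
The central angle between the endpoints is δ = arccos(p₁·p₂) ≈ 1.005 rad (57.6°).
Interpolate at f = 0.80 with slerp weights a = sin((1−f)δ)/sin δ ≈ 0.237, b = sin(fδ)/sin δ ≈ 0.853.
p = a·p₁ + b·p₂ ≈ (-0.787, 0.018, -0.617); φ = arcsin(p_z) ≈ -38.09°, λ = atan2(p_y, p_x) ≈ 178.71°.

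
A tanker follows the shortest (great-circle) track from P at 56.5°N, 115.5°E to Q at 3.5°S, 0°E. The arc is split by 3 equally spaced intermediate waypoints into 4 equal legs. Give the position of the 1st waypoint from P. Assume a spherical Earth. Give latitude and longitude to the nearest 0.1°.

The haversine formula gives a central angle δ ≈ 1.863 rad (106.7°) between the endpoints.
Interpolate at f = 1/4 with slerp weights a = sin((1−f)δ)/sin δ ≈ 1.029, b = sin(fδ)/sin δ ≈ 0.469.
p = a·p₁ + b·p₂ ≈ (0.224, 0.512, 0.829); φ = arcsin(p_z) ≈ 56.01°, λ = atan2(p_y, p_x) ≈ 66.42°.

≈ 56.0°N, 66.4°E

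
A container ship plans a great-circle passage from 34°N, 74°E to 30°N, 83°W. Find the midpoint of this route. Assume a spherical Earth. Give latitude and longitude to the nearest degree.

Convert each endpoint to a unit vector on the sphere (x = cos φ cos λ, y = cos φ sin λ, z = sin φ).
The central angle between the endpoints is δ = arccos(p₁·p₂) ≈ 1.962 rad (112.4°).
Interpolate at f = 1/2 with slerp weights a = sin((1−f)δ)/sin δ ≈ 0.899, b = sin(fδ)/sin δ ≈ 0.899.
p = a·p₁ + b·p₂ ≈ (0.300, -0.056, 0.952); φ = arcsin(p_z) ≈ 72.21°, λ = atan2(p_y, p_x) ≈ -10.62°.

≈ 72°N, 11°W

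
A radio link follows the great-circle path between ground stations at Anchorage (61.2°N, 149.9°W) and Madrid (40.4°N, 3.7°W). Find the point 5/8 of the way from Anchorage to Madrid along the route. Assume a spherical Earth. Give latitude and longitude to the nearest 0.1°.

≈ 66.3°N, 22.7°W

Convert each endpoint to a unit vector on the sphere (x = cos φ cos λ, y = cos φ sin λ, z = sin φ).
The central angle between the endpoints is δ = arccos(p₁·p₂) ≈ 1.305 rad (74.7°).
Interpolate at f = 5/8 with slerp weights a = sin((1−f)δ)/sin δ ≈ 0.487, b = sin(fδ)/sin δ ≈ 0.755.
p = a·p₁ + b·p₂ ≈ (0.370, -0.155, 0.916); φ = arcsin(p_z) ≈ 66.33°, λ = atan2(p_y, p_x) ≈ -22.68°.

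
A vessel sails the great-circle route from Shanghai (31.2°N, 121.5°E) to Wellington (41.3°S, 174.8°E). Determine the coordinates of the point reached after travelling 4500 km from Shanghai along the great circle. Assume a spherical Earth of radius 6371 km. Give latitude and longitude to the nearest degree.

≈ (3°S, 145°E)

Convert each endpoint to a unit vector on the sphere (x = cos φ cos λ, y = cos φ sin λ, z = sin φ).
The central angle between the endpoints is δ = arccos(p₁·p₂) ≈ 1.529 rad (87.6°). The total great-circle distance is δ·R ≈ 1.529 × 6371 ≈ 9739 km, so the target fraction is f = 4500/9739 ≈ 0.462.
Interpolate at f ≈ 0.462 with slerp weights a = sin((1−f)δ)/sin δ ≈ 0.733, b = sin(fδ)/sin δ ≈ 0.650.
p = a·p₁ + b·p₂ ≈ (-0.814, 0.579, -0.049); φ = arcsin(p_z) ≈ -2.80°, λ = atan2(p_y, p_x) ≈ 144.56°.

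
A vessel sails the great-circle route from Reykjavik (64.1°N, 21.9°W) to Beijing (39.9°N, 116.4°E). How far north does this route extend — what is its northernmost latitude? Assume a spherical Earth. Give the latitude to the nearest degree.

The great circle lies in the plane with unit normal n̂ = (p₁ × p₂)/|p₁ × p₂|.
Here n̂_z ≈ +0.236; the vertex latitude is φ_max = arccos|n̂_z| ≈ 76.4°.
Check via Clairaut: cos φ_max = |cos φ₁| · sin C = cos(64.1°)·sin(32.7°) ≈ 0.236, again giving ≈ 76.4°.

≈ 76°N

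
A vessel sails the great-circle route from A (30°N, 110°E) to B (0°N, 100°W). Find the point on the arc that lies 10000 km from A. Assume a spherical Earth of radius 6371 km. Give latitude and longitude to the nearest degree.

≈ (35°N, 137°W)

Convert each endpoint to a unit vector on the sphere (x = cos φ cos λ, y = cos φ sin λ, z = sin φ).
The central angle between the endpoints is δ = arccos(p₁·p₂) ≈ 2.419 rad (138.6°). The total great-circle distance is δ·R ≈ 2.419 × 6371 ≈ 15411 km, so the target fraction is f = 10000/15411 ≈ 0.649.
Interpolate at f ≈ 0.649 with slerp weights a = sin((1−f)δ)/sin δ ≈ 1.135, b = sin(fδ)/sin δ ≈ 1.512.
p = a·p₁ + b·p₂ ≈ (-0.599, -0.565, 0.568); φ = arcsin(p_z) ≈ 34.58°, λ = atan2(p_y, p_x) ≈ -136.65°.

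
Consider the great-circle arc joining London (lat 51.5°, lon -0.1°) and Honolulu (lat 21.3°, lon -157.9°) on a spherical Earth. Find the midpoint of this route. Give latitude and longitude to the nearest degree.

Convert each endpoint to a unit vector on the sphere (x = cos φ cos λ, y = cos φ sin λ, z = sin φ).
The central angle between the endpoints is δ = arccos(p₁·p₂) ≈ 1.826 rad (104.6°).
Interpolate at f = 1/2 with slerp weights a = sin((1−f)δ)/sin δ ≈ 0.818, b = sin(fδ)/sin δ ≈ 0.818.
p = a·p₁ + b·p₂ ≈ (-0.197, -0.288, 0.937); φ = arcsin(p_z) ≈ 69.60°, λ = atan2(p_y, p_x) ≈ -124.40°.

≈ lat 70°, lon -124°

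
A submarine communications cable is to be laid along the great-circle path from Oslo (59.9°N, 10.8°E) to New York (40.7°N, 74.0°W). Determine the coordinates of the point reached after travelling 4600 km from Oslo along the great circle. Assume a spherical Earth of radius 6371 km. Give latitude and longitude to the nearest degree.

≈ (49°N, 63°W)

Convert each endpoint to a unit vector on the sphere (x = cos φ cos λ, y = cos φ sin λ, z = sin φ).
The central angle between the endpoints is δ = arccos(p₁·p₂) ≈ 0.929 rad (53.2°). The total great-circle distance is δ·R ≈ 0.929 × 6371 ≈ 5919 km, so the target fraction is f = 4600/5919 ≈ 0.777.
Interpolate at f ≈ 0.777 with slerp weights a = sin((1−f)δ)/sin δ ≈ 0.257, b = sin(fδ)/sin δ ≈ 0.825.
p = a·p₁ + b·p₂ ≈ (0.299, -0.577, 0.760); φ = arcsin(p_z) ≈ 49.46°, λ = atan2(p_y, p_x) ≈ -62.63°.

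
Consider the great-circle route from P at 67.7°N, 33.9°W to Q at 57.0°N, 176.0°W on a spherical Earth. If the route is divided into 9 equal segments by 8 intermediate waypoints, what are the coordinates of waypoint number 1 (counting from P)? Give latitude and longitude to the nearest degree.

Write both endpoints as unit vectors p₁, p₂ with components (cos φ cos λ, cos φ sin λ, sin φ).
The central angle between the endpoints is δ = arccos(p₁·p₂) ≈ 0.911 rad (52.2°).
Interpolate at f = 1/9 with slerp weights a = sin((1−f)δ)/sin δ ≈ 0.916, b = sin(fδ)/sin δ ≈ 0.128.
p = a·p₁ + b·p₂ ≈ (0.219, -0.199, 0.955); φ = arcsin(p_z) ≈ 72.79°, λ = atan2(p_y, p_x) ≈ -42.21°.

≈ 73°N, 42°W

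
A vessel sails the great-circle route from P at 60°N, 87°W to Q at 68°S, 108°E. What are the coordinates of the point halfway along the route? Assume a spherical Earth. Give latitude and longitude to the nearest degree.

Convert each endpoint to a unit vector on the sphere (x = cos φ cos λ, y = cos φ sin λ, z = sin φ).
The central angle between the endpoints is δ = arccos(p₁·p₂) ≈ 2.962 rad (169.7°).
Interpolate at f = 1/2 with slerp weights a = sin((1−f)δ)/sin δ ≈ 5.570, b = sin(fδ)/sin δ ≈ 5.570.
p = a·p₁ + b·p₂ ≈ (-0.499, -0.797, -0.341); φ = arcsin(p_z) ≈ -19.92°, λ = atan2(p_y, p_x) ≈ -122.06°.

≈ 20°S, 122°W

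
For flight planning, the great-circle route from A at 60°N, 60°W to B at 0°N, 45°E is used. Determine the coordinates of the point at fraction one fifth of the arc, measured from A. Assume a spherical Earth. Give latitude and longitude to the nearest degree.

≈ 59°N, 21°W

Write both endpoints as unit vectors p₁, p₂ with components (cos φ cos λ, cos φ sin λ, sin φ).
The central angle between the endpoints is δ = arccos(p₁·p₂) ≈ 1.701 rad (97.4°).
Interpolate at f = 1/5 with slerp weights a = sin((1−f)δ)/sin δ ≈ 0.986, b = sin(fδ)/sin δ ≈ 0.336.
p = a·p₁ + b·p₂ ≈ (0.484, -0.189, 0.854); φ = arcsin(p_z) ≈ 58.66°, λ = atan2(p_y, p_x) ≈ -21.33°.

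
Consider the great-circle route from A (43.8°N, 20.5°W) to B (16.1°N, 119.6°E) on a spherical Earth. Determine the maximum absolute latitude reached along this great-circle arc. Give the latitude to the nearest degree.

The great circle lies in the plane with unit normal n̂ = (p₁ × p₂)/|p₁ × p₂|.
Here n̂_z ≈ +0.473; the vertex latitude is φ_max = arccos|n̂_z| ≈ 61.8°.
Check via Clairaut: cos φ_max = |cos φ₁| · sin C = cos(43.8°)·sin(40.9°) ≈ 0.473, again giving ≈ 61.8°.

≈ 62°N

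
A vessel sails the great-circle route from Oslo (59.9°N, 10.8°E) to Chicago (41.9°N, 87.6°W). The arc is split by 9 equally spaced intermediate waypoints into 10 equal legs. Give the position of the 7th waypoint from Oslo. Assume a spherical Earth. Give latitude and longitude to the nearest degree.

Convert each endpoint to a unit vector on the sphere (x = cos φ cos λ, y = cos φ sin λ, z = sin φ).
The central angle between the endpoints is δ = arccos(p₁·p₂) ≈ 1.020 rad (58.4°).
Interpolate at f = 7/10 with slerp weights a = sin((1−f)δ)/sin δ ≈ 0.354, b = sin(fδ)/sin δ ≈ 0.769.
p = a·p₁ + b·p₂ ≈ (0.198, -0.538, 0.819); φ = arcsin(p_z) ≈ 55.00°, λ = atan2(p_y, p_x) ≈ -69.79°.

≈ (55°N, 70°W)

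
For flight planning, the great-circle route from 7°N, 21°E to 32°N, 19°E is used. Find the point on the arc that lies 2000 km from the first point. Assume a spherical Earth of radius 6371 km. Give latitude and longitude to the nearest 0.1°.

Convert each endpoint to a unit vector on the sphere (x = cos φ cos λ, y = cos φ sin λ, z = sin φ).
The central angle between the endpoints is δ = arccos(p₁·p₂) ≈ 0.438 rad (25.1°). The total great-circle distance is δ·R ≈ 0.438 × 6371 ≈ 2788 km, so the target fraction is f = 2000/2788 ≈ 0.717.
Interpolate at f ≈ 0.717 with slerp weights a = sin((1−f)δ)/sin δ ≈ 0.291, b = sin(fδ)/sin δ ≈ 0.729.
p = a·p₁ + b·p₂ ≈ (0.854, 0.305, 0.422); φ = arcsin(p_z) ≈ 24.94°, λ = atan2(p_y, p_x) ≈ 19.64°.

≈ 24.9°N, 19.6°E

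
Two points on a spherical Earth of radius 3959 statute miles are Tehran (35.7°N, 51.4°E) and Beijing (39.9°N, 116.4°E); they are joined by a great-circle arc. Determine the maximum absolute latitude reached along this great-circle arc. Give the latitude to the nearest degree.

The great circle lies in the plane with unit normal n̂ = (p₁ × p₂)/|p₁ × p₂|.
Here n̂_z ≈ +0.733; the vertex latitude is φ_max = arccos|n̂_z| ≈ 42.9°.

≈ 43°N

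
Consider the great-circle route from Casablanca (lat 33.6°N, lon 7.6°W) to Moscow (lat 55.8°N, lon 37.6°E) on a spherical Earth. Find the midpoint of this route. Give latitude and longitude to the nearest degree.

The haversine formula gives a central angle δ ≈ 0.664 rad (38.0°) between the endpoints.
Interpolate at f = 1/2 with slerp weights a = sin((1−f)δ)/sin δ ≈ 0.529, b = sin(fδ)/sin δ ≈ 0.529.
p = a·p₁ + b·p₂ ≈ (0.672, 0.123, 0.730); φ = arcsin(p_z) ≈ 46.89°, λ = atan2(p_y, p_x) ≈ 10.38°.

≈ lat 47°N, lon 10°E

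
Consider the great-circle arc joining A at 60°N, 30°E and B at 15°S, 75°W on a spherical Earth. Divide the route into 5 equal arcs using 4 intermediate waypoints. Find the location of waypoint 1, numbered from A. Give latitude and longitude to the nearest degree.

≈ 55°N, 11°W

From cos δ = sin φ₁ sin φ₂ + cos φ₁ cos φ₂ cos Δλ, the central angle is δ ≈ 1.927 rad (110.4°).
Interpolate at f = 1/5 with slerp weights a = sin((1−f)δ)/sin δ ≈ 1.067, b = sin(fδ)/sin δ ≈ 0.401.
p = a·p₁ + b·p₂ ≈ (0.562, -0.108, 0.820); φ = arcsin(p_z) ≈ 55.08°, λ = atan2(p_y, p_x) ≈ -10.85°.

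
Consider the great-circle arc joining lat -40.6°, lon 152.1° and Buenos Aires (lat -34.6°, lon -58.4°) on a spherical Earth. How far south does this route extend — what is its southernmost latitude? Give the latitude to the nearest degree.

The great circle lies in the plane with unit normal n̂ = (p₁ × p₂)/|p₁ × p₂|.
Here n̂_z ≈ +0.322; the vertex latitude is φ_max = arccos|n̂_z| ≈ 71.2°.
Check via Clairaut: cos φ_max = |cos φ₁| · sin C = cos(40.6°)·sin(154.9°) ≈ 0.322, again giving ≈ 71.2°.

≈ -71°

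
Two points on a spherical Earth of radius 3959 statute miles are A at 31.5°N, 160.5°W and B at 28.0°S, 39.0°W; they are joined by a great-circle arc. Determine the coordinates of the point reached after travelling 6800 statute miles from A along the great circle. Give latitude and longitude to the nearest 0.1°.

Write both endpoints as unit vectors p₁, p₂ with components (cos φ cos λ, cos φ sin λ, sin φ).
The central angle between the endpoints is δ = arccos(p₁·p₂) ≈ 2.264 rad (129.7°). The total great-circle distance is δ·R ≈ 2.264 × 3959 ≈ 8961 mi, so the target fraction is f = 6800/8961 ≈ 0.759.
Interpolate at f ≈ 0.759 with slerp weights a = sin((1−f)δ)/sin δ ≈ 0.675, b = sin(fδ)/sin δ ≈ 1.286.
p = a·p₁ + b·p₂ ≈ (0.340, -0.906, -0.251); φ = arcsin(p_z) ≈ -14.54°, λ = atan2(p_y, p_x) ≈ -69.45°.

≈ 14.5°S, 69.4°W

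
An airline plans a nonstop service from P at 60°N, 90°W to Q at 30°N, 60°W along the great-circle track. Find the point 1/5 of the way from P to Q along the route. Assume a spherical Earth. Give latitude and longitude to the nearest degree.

Convert each endpoint to a unit vector on the sphere (x = cos φ cos λ, y = cos φ sin λ, z = sin φ).
The central angle between the endpoints is δ = arccos(p₁·p₂) ≈ 0.630 rad (36.1°).
Interpolate at f = 1/5 with slerp weights a = sin((1−f)δ)/sin δ ≈ 0.820, b = sin(fδ)/sin δ ≈ 0.213.
p = a·p₁ + b·p₂ ≈ (0.092, -0.570, 0.817); φ = arcsin(p_z) ≈ 54.74°, λ = atan2(p_y, p_x) ≈ -80.79°.

≈ 55°N, 81°W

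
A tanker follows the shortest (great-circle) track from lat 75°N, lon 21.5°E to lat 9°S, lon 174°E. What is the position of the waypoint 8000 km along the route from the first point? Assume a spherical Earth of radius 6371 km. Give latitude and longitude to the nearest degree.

Write both endpoints as unit vectors p₁, p₂ with components (cos φ cos λ, cos φ sin λ, sin φ).
The central angle between the endpoints is δ = arccos(p₁·p₂) ≈ 1.958 rad (112.2°). The total great-circle distance is δ·R ≈ 1.958 × 6371 ≈ 12476 km, so the target fraction is f = 8000/12476 ≈ 0.641.
Interpolate at f ≈ 0.641 with slerp weights a = sin((1−f)δ)/sin δ ≈ 0.698, b = sin(fδ)/sin δ ≈ 1.027.
p = a·p₁ + b·p₂ ≈ (-0.841, 0.172, 0.514); φ = arcsin(p_z) ≈ 30.90°, λ = atan2(p_y, p_x) ≈ 168.42°.

≈ lat 31°N, lon 168°E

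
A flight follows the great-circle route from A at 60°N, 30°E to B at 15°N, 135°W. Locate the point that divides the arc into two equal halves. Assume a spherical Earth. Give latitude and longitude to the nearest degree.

≈ 66°N, 120°W

Convert each endpoint to a unit vector on the sphere (x = cos φ cos λ, y = cos φ sin λ, z = sin φ).
The central angle between the endpoints is δ = arccos(p₁·p₂) ≈ 1.816 rad (104.0°).
Interpolate at f = 1/2 with slerp weights a = sin((1−f)δ)/sin δ ≈ 0.812, b = sin(fδ)/sin δ ≈ 0.812.
p = a·p₁ + b·p₂ ≈ (-0.203, -0.352, 0.914); φ = arcsin(p_z) ≈ 66.03°, λ = atan2(p_y, p_x) ≈ -120.00°.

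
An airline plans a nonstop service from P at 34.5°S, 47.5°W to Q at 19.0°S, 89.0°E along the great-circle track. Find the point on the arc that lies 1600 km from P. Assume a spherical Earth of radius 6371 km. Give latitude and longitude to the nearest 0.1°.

≈ 44.0°S, 33.4°W

Convert each endpoint to a unit vector on the sphere (x = cos φ cos λ, y = cos φ sin λ, z = sin φ).
The central angle between the endpoints is δ = arccos(p₁·p₂) ≈ 1.961 rad (112.4°). The total great-circle distance is δ·R ≈ 1.961 × 6371 ≈ 12497 km, so the target fraction is f = 1600/12497 ≈ 0.128.
Interpolate at f ≈ 0.128 with slerp weights a = sin((1−f)δ)/sin δ ≈ 1.071, b = sin(fδ)/sin δ ≈ 0.269.
p = a·p₁ + b·p₂ ≈ (0.601, -0.397, -0.694); φ = arcsin(p_z) ≈ -43.96°, λ = atan2(p_y, p_x) ≈ -33.44°.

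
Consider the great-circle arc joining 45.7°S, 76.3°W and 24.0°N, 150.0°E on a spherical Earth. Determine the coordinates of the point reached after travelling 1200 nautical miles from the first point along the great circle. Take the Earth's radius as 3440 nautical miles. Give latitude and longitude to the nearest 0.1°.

Convert each endpoint to a unit vector on the sphere (x = cos φ cos λ, y = cos φ sin λ, z = sin φ).
The central angle between the endpoints is δ = arccos(p₁·p₂) ≈ 2.392 rad (137.0°). The total great-circle distance is δ·R ≈ 2.392 × 3440 ≈ 8228 nmi, so the target fraction is f = 1200/8228 ≈ 0.146.
Interpolate at f ≈ 0.146 with slerp weights a = sin((1−f)δ)/sin δ ≈ 1.307, b = sin(fδ)/sin δ ≈ 0.502.
p = a·p₁ + b·p₂ ≈ (-0.181, -0.658, -0.731); φ = arcsin(p_z) ≈ -47.00°, λ = atan2(p_y, p_x) ≈ -105.36°.

≈ 47.0°S, 105.4°W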